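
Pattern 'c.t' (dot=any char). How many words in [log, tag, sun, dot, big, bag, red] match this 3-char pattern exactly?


Pattern 'c.t' means: starts with 'c', any single char, ends with 't'.
Checking each word (must be exactly 3 chars):
  'log' (len=3): no
  'tag' (len=3): no
  'sun' (len=3): no
  'dot' (len=3): no
  'big' (len=3): no
  'bag' (len=3): no
  'red' (len=3): no
Matching words: []
Total: 0

0


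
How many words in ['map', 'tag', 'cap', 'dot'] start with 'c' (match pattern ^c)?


Pattern ^c anchors to start of word. Check which words begin with 'c':
  'map' -> no
  'tag' -> no
  'cap' -> MATCH (starts with 'c')
  'dot' -> no
Matching words: ['cap']
Count: 1

1


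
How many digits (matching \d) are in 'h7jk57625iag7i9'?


\d matches any digit 0-9.
Scanning 'h7jk57625iag7i9':
  pos 1: '7' -> DIGIT
  pos 4: '5' -> DIGIT
  pos 5: '7' -> DIGIT
  pos 6: '6' -> DIGIT
  pos 7: '2' -> DIGIT
  pos 8: '5' -> DIGIT
  pos 12: '7' -> DIGIT
  pos 14: '9' -> DIGIT
Digits found: ['7', '5', '7', '6', '2', '5', '7', '9']
Total: 8

8


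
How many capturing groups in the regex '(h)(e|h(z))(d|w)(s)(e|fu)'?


To count capturing groups, count each '(' that starts a group.
Pattern: '(h)(e|h(z))(d|w)(s)(e|fu)'
Walking through the pattern:
  Position 0: '(' -> group #1
  Position 3: '(' -> group #2
  Position 7: '(' -> group #3
  Position 11: '(' -> group #4
  Position 16: '(' -> group #5
  Position 19: '(' -> group #6
Total capturing groups: 6

6


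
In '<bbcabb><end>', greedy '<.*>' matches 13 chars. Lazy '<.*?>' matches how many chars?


Greedy '<.*>' tries to match as MUCH as possible.
Lazy '<.*?>' tries to match as LITTLE as possible.

String: '<bbcabb><end>'
Greedy '<.*>' starts at first '<' and extends to the LAST '>': '<bbcabb><end>' (13 chars)
Lazy '<.*?>' starts at first '<' and stops at the FIRST '>': '<bbcabb>' (8 chars)

8


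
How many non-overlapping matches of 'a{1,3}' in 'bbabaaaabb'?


Pattern 'a{1,3}' matches between 1 and 3 consecutive a's (greedy).
String: 'bbabaaaabb'
Finding runs of a's and applying greedy matching:
  Run at pos 2: 'a' (length 1)
  Run at pos 4: 'aaaa' (length 4)
Matches: ['a', 'aaa', 'a']
Count: 3

3


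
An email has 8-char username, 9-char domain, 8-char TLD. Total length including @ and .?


An email address has format: username@domain.tld
Username length: 8
'@' character: 1
Domain length: 9
'.' character: 1
TLD length: 8
Total = 8 + 1 + 9 + 1 + 8 = 27

27


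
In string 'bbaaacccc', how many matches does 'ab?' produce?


Pattern 'ab?' matches 'a' optionally followed by 'b'.
String: 'bbaaacccc'
Scanning left to right for 'a' then checking next char:
  Match 1: 'a' (a not followed by b)
  Match 2: 'a' (a not followed by b)
  Match 3: 'a' (a not followed by b)
Total matches: 3

3


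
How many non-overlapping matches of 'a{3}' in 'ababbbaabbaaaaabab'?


Pattern 'a{3}' matches exactly 3 consecutive a's (greedy, non-overlapping).
String: 'ababbbaabbaaaaabab'
Scanning for runs of a's:
  Run at pos 0: 'a' (length 1) -> 0 match(es)
  Run at pos 2: 'a' (length 1) -> 0 match(es)
  Run at pos 6: 'aa' (length 2) -> 0 match(es)
  Run at pos 10: 'aaaaa' (length 5) -> 1 match(es)
  Run at pos 16: 'a' (length 1) -> 0 match(es)
Matches found: ['aaa']
Total: 1

1


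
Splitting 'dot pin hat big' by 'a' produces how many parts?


Splitting by 'a' breaks the string at each occurrence of the separator.
Text: 'dot pin hat big'
Parts after split:
  Part 1: 'dot pin h'
  Part 2: 't big'
Total parts: 2

2


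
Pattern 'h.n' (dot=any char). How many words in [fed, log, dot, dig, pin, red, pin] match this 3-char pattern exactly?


Pattern 'h.n' means: starts with 'h', any single char, ends with 'n'.
Checking each word (must be exactly 3 chars):
  'fed' (len=3): no
  'log' (len=3): no
  'dot' (len=3): no
  'dig' (len=3): no
  'pin' (len=3): no
  'red' (len=3): no
  'pin' (len=3): no
Matching words: []
Total: 0

0


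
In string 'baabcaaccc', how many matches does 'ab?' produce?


Pattern 'ab?' matches 'a' optionally followed by 'b'.
String: 'baabcaaccc'
Scanning left to right for 'a' then checking next char:
  Match 1: 'a' (a not followed by b)
  Match 2: 'ab' (a followed by b)
  Match 3: 'a' (a not followed by b)
  Match 4: 'a' (a not followed by b)
Total matches: 4

4


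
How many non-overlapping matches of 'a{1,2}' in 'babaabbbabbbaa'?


Pattern 'a{1,2}' matches between 1 and 2 consecutive a's (greedy).
String: 'babaabbbabbbaa'
Finding runs of a's and applying greedy matching:
  Run at pos 1: 'a' (length 1)
  Run at pos 3: 'aa' (length 2)
  Run at pos 8: 'a' (length 1)
  Run at pos 12: 'aa' (length 2)
Matches: ['a', 'aa', 'a', 'aa']
Count: 4

4


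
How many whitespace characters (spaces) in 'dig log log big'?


\s matches whitespace characters (spaces, tabs, etc.).
Text: 'dig log log big'
This text has 4 words separated by spaces.
Number of spaces = number of words - 1 = 4 - 1 = 3

3


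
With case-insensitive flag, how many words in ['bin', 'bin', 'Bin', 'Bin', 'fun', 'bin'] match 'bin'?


Case-insensitive matching: compare each word's lowercase form to 'bin'.
  'bin' -> lower='bin' -> MATCH
  'bin' -> lower='bin' -> MATCH
  'Bin' -> lower='bin' -> MATCH
  'Bin' -> lower='bin' -> MATCH
  'fun' -> lower='fun' -> no
  'bin' -> lower='bin' -> MATCH
Matches: ['bin', 'bin', 'Bin', 'Bin', 'bin']
Count: 5

5


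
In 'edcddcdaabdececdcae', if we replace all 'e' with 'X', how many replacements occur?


re.sub('e', 'X', text) replaces every occurrence of 'e' with 'X'.
Text: 'edcddcdaabdececdcae'
Scanning for 'e':
  pos 0: 'e' -> replacement #1
  pos 11: 'e' -> replacement #2
  pos 13: 'e' -> replacement #3
  pos 18: 'e' -> replacement #4
Total replacements: 4

4


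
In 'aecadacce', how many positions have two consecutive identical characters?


Looking for consecutive identical characters in 'aecadacce':
  pos 0-1: 'a' vs 'e' -> different
  pos 1-2: 'e' vs 'c' -> different
  pos 2-3: 'c' vs 'a' -> different
  pos 3-4: 'a' vs 'd' -> different
  pos 4-5: 'd' vs 'a' -> different
  pos 5-6: 'a' vs 'c' -> different
  pos 6-7: 'c' vs 'c' -> MATCH ('cc')
  pos 7-8: 'c' vs 'e' -> different
Consecutive identical pairs: ['cc']
Count: 1

1


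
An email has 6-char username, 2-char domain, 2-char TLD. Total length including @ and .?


An email address has format: username@domain.tld
Username length: 6
'@' character: 1
Domain length: 2
'.' character: 1
TLD length: 2
Total = 6 + 1 + 2 + 1 + 2 = 12

12


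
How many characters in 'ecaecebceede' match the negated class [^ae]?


Negated class [^ae] matches any char NOT in {a, e}
Scanning 'ecaecebceede':
  pos 0: 'e' -> no (excluded)
  pos 1: 'c' -> MATCH
  pos 2: 'a' -> no (excluded)
  pos 3: 'e' -> no (excluded)
  pos 4: 'c' -> MATCH
  pos 5: 'e' -> no (excluded)
  pos 6: 'b' -> MATCH
  pos 7: 'c' -> MATCH
  pos 8: 'e' -> no (excluded)
  pos 9: 'e' -> no (excluded)
  pos 10: 'd' -> MATCH
  pos 11: 'e' -> no (excluded)
Total matches: 5

5


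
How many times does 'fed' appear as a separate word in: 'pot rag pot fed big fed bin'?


Scanning each word for exact match 'fed':
  Word 1: 'pot' -> no
  Word 2: 'rag' -> no
  Word 3: 'pot' -> no
  Word 4: 'fed' -> MATCH
  Word 5: 'big' -> no
  Word 6: 'fed' -> MATCH
  Word 7: 'bin' -> no
Total matches: 2

2


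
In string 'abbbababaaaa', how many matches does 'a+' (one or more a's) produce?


Pattern 'a+' matches one or more consecutive a's.
String: 'abbbababaaaa'
Scanning for runs of a:
  Match 1: 'a' (length 1)
  Match 2: 'a' (length 1)
  Match 3: 'a' (length 1)
  Match 4: 'aaaa' (length 4)
Total matches: 4

4


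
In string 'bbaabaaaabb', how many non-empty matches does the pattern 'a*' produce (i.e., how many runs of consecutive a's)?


Pattern 'a*' matches zero or more a's. We want non-empty runs of consecutive a's.
String: 'bbaabaaaabb'
Walking through the string to find runs of a's:
  Run 1: positions 2-3 -> 'aa'
  Run 2: positions 5-8 -> 'aaaa'
Non-empty runs found: ['aa', 'aaaa']
Count: 2

2


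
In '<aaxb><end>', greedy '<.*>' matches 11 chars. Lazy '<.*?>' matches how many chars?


Greedy '<.*>' tries to match as MUCH as possible.
Lazy '<.*?>' tries to match as LITTLE as possible.

String: '<aaxb><end>'
Greedy '<.*>' starts at first '<' and extends to the LAST '>': '<aaxb><end>' (11 chars)
Lazy '<.*?>' starts at first '<' and stops at the FIRST '>': '<aaxb>' (6 chars)

6


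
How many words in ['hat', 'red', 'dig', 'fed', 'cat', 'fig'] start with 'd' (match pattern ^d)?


Pattern ^d anchors to start of word. Check which words begin with 'd':
  'hat' -> no
  'red' -> no
  'dig' -> MATCH (starts with 'd')
  'fed' -> no
  'cat' -> no
  'fig' -> no
Matching words: ['dig']
Count: 1

1


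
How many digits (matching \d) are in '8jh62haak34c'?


\d matches any digit 0-9.
Scanning '8jh62haak34c':
  pos 0: '8' -> DIGIT
  pos 3: '6' -> DIGIT
  pos 4: '2' -> DIGIT
  pos 9: '3' -> DIGIT
  pos 10: '4' -> DIGIT
Digits found: ['8', '6', '2', '3', '4']
Total: 5

5


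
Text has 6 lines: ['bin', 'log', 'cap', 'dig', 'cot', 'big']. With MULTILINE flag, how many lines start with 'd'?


With MULTILINE flag, ^ matches the start of each line.
Lines: ['bin', 'log', 'cap', 'dig', 'cot', 'big']
Checking which lines start with 'd':
  Line 1: 'bin' -> no
  Line 2: 'log' -> no
  Line 3: 'cap' -> no
  Line 4: 'dig' -> MATCH
  Line 5: 'cot' -> no
  Line 6: 'big' -> no
Matching lines: ['dig']
Count: 1

1


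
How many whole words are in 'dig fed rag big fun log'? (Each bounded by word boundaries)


Word boundaries (\b) mark the start/end of each word.
Text: 'dig fed rag big fun log'
Splitting by whitespace:
  Word 1: 'dig'
  Word 2: 'fed'
  Word 3: 'rag'
  Word 4: 'big'
  Word 5: 'fun'
  Word 6: 'log'
Total whole words: 6

6


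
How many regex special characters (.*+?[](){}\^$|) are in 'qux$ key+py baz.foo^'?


Regex special characters are: . * + ? [ ] ( ) { } \ ^ $ |
Scanning 'qux$ key+py baz.foo^':
  pos 3: '$' -> SPECIAL
  pos 8: '+' -> SPECIAL
  pos 15: '.' -> SPECIAL
  pos 19: '^' -> SPECIAL
Special chars found: ['$', '+', '.', '^']
Total: 4

4


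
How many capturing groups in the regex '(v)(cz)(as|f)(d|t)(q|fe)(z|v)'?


To count capturing groups, count each '(' that starts a group.
Pattern: '(v)(cz)(as|f)(d|t)(q|fe)(z|v)'
Walking through the pattern:
  Position 0: '(' -> group #1
  Position 3: '(' -> group #2
  Position 7: '(' -> group #3
  Position 13: '(' -> group #4
  Position 18: '(' -> group #5
  Position 24: '(' -> group #6
Total capturing groups: 6

6


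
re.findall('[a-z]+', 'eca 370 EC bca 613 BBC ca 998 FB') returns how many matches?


Pattern '[a-z]+' finds one or more lowercase letters.
Text: 'eca 370 EC bca 613 BBC ca 998 FB'
Scanning for matches:
  Match 1: 'eca'
  Match 2: 'bca'
  Match 3: 'ca'
Total matches: 3

3


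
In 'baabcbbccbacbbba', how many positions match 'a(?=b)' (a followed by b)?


Lookahead 'a(?=b)' matches 'a' only when followed by 'b'.
String: 'baabcbbccbacbbba'
Checking each position where char is 'a':
  pos 1: 'a' -> no (next='a')
  pos 2: 'a' -> MATCH (next='b')
  pos 10: 'a' -> no (next='c')
Matching positions: [2]
Count: 1

1


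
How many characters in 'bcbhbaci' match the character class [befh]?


Character class [befh] matches any of: {b, e, f, h}
Scanning string 'bcbhbaci' character by character:
  pos 0: 'b' -> MATCH
  pos 1: 'c' -> no
  pos 2: 'b' -> MATCH
  pos 3: 'h' -> MATCH
  pos 4: 'b' -> MATCH
  pos 5: 'a' -> no
  pos 6: 'c' -> no
  pos 7: 'i' -> no
Total matches: 4

4


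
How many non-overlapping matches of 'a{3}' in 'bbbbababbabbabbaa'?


Pattern 'a{3}' matches exactly 3 consecutive a's (greedy, non-overlapping).
String: 'bbbbababbabbabbaa'
Scanning for runs of a's:
  Run at pos 4: 'a' (length 1) -> 0 match(es)
  Run at pos 6: 'a' (length 1) -> 0 match(es)
  Run at pos 9: 'a' (length 1) -> 0 match(es)
  Run at pos 12: 'a' (length 1) -> 0 match(es)
  Run at pos 15: 'aa' (length 2) -> 0 match(es)
Matches found: []
Total: 0

0


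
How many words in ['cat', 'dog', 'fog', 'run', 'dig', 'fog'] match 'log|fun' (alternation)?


Alternation 'log|fun' matches either 'log' or 'fun'.
Checking each word:
  'cat' -> no
  'dog' -> no
  'fog' -> no
  'run' -> no
  'dig' -> no
  'fog' -> no
Matches: []
Count: 0

0


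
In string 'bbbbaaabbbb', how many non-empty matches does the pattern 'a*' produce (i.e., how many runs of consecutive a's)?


Pattern 'a*' matches zero or more a's. We want non-empty runs of consecutive a's.
String: 'bbbbaaabbbb'
Walking through the string to find runs of a's:
  Run 1: positions 4-6 -> 'aaa'
Non-empty runs found: ['aaa']
Count: 1

1


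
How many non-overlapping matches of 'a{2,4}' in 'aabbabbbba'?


Pattern 'a{2,4}' matches between 2 and 4 consecutive a's (greedy).
String: 'aabbabbbba'
Finding runs of a's and applying greedy matching:
  Run at pos 0: 'aa' (length 2)
  Run at pos 4: 'a' (length 1)
  Run at pos 9: 'a' (length 1)
Matches: ['aa']
Count: 1

1


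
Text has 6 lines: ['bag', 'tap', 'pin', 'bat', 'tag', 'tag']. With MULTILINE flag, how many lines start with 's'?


With MULTILINE flag, ^ matches the start of each line.
Lines: ['bag', 'tap', 'pin', 'bat', 'tag', 'tag']
Checking which lines start with 's':
  Line 1: 'bag' -> no
  Line 2: 'tap' -> no
  Line 3: 'pin' -> no
  Line 4: 'bat' -> no
  Line 5: 'tag' -> no
  Line 6: 'tag' -> no
Matching lines: []
Count: 0

0


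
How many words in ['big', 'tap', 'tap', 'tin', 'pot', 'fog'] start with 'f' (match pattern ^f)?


Pattern ^f anchors to start of word. Check which words begin with 'f':
  'big' -> no
  'tap' -> no
  'tap' -> no
  'tin' -> no
  'pot' -> no
  'fog' -> MATCH (starts with 'f')
Matching words: ['fog']
Count: 1

1


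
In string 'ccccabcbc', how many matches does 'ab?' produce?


Pattern 'ab?' matches 'a' optionally followed by 'b'.
String: 'ccccabcbc'
Scanning left to right for 'a' then checking next char:
  Match 1: 'ab' (a followed by b)
Total matches: 1

1


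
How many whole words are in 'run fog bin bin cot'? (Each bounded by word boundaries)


Word boundaries (\b) mark the start/end of each word.
Text: 'run fog bin bin cot'
Splitting by whitespace:
  Word 1: 'run'
  Word 2: 'fog'
  Word 3: 'bin'
  Word 4: 'bin'
  Word 5: 'cot'
Total whole words: 5

5


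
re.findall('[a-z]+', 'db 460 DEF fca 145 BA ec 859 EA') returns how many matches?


Pattern '[a-z]+' finds one or more lowercase letters.
Text: 'db 460 DEF fca 145 BA ec 859 EA'
Scanning for matches:
  Match 1: 'db'
  Match 2: 'fca'
  Match 3: 'ec'
Total matches: 3

3


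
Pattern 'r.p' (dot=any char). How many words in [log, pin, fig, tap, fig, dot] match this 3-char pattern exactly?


Pattern 'r.p' means: starts with 'r', any single char, ends with 'p'.
Checking each word (must be exactly 3 chars):
  'log' (len=3): no
  'pin' (len=3): no
  'fig' (len=3): no
  'tap' (len=3): no
  'fig' (len=3): no
  'dot' (len=3): no
Matching words: []
Total: 0

0


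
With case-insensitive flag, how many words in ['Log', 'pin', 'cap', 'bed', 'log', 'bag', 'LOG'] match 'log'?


Case-insensitive matching: compare each word's lowercase form to 'log'.
  'Log' -> lower='log' -> MATCH
  'pin' -> lower='pin' -> no
  'cap' -> lower='cap' -> no
  'bed' -> lower='bed' -> no
  'log' -> lower='log' -> MATCH
  'bag' -> lower='bag' -> no
  'LOG' -> lower='log' -> MATCH
Matches: ['Log', 'log', 'LOG']
Count: 3

3


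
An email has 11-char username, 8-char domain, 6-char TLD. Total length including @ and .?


An email address has format: username@domain.tld
Username length: 11
'@' character: 1
Domain length: 8
'.' character: 1
TLD length: 6
Total = 11 + 1 + 8 + 1 + 6 = 27

27


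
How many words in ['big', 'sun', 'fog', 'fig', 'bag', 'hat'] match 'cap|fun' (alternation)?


Alternation 'cap|fun' matches either 'cap' or 'fun'.
Checking each word:
  'big' -> no
  'sun' -> no
  'fog' -> no
  'fig' -> no
  'bag' -> no
  'hat' -> no
Matches: []
Count: 0

0


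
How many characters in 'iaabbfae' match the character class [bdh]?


Character class [bdh] matches any of: {b, d, h}
Scanning string 'iaabbfae' character by character:
  pos 0: 'i' -> no
  pos 1: 'a' -> no
  pos 2: 'a' -> no
  pos 3: 'b' -> MATCH
  pos 4: 'b' -> MATCH
  pos 5: 'f' -> no
  pos 6: 'a' -> no
  pos 7: 'e' -> no
Total matches: 2

2


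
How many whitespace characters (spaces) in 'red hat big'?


\s matches whitespace characters (spaces, tabs, etc.).
Text: 'red hat big'
This text has 3 words separated by spaces.
Number of spaces = number of words - 1 = 3 - 1 = 2

2


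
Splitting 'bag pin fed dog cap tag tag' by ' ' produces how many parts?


Splitting by ' ' breaks the string at each occurrence of the separator.
Text: 'bag pin fed dog cap tag tag'
Parts after split:
  Part 1: 'bag'
  Part 2: 'pin'
  Part 3: 'fed'
  Part 4: 'dog'
  Part 5: 'cap'
  Part 6: 'tag'
  Part 7: 'tag'
Total parts: 7

7


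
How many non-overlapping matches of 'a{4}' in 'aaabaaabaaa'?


Pattern 'a{4}' matches exactly 4 consecutive a's (greedy, non-overlapping).
String: 'aaabaaabaaa'
Scanning for runs of a's:
  Run at pos 0: 'aaa' (length 3) -> 0 match(es)
  Run at pos 4: 'aaa' (length 3) -> 0 match(es)
  Run at pos 8: 'aaa' (length 3) -> 0 match(es)
Matches found: []
Total: 0

0


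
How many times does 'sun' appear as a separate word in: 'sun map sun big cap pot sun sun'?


Scanning each word for exact match 'sun':
  Word 1: 'sun' -> MATCH
  Word 2: 'map' -> no
  Word 3: 'sun' -> MATCH
  Word 4: 'big' -> no
  Word 5: 'cap' -> no
  Word 6: 'pot' -> no
  Word 7: 'sun' -> MATCH
  Word 8: 'sun' -> MATCH
Total matches: 4

4


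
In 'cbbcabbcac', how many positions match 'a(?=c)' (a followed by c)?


Lookahead 'a(?=c)' matches 'a' only when followed by 'c'.
String: 'cbbcabbcac'
Checking each position where char is 'a':
  pos 4: 'a' -> no (next='b')
  pos 8: 'a' -> MATCH (next='c')
Matching positions: [8]
Count: 1

1


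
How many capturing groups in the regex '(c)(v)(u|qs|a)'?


To count capturing groups, count each '(' that starts a group.
Pattern: '(c)(v)(u|qs|a)'
Walking through the pattern:
  Position 0: '(' -> group #1
  Position 3: '(' -> group #2
  Position 6: '(' -> group #3
Total capturing groups: 3

3


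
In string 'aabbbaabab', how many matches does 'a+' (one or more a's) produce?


Pattern 'a+' matches one or more consecutive a's.
String: 'aabbbaabab'
Scanning for runs of a:
  Match 1: 'aa' (length 2)
  Match 2: 'aa' (length 2)
  Match 3: 'a' (length 1)
Total matches: 3

3


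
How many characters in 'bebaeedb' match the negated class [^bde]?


Negated class [^bde] matches any char NOT in {b, d, e}
Scanning 'bebaeedb':
  pos 0: 'b' -> no (excluded)
  pos 1: 'e' -> no (excluded)
  pos 2: 'b' -> no (excluded)
  pos 3: 'a' -> MATCH
  pos 4: 'e' -> no (excluded)
  pos 5: 'e' -> no (excluded)
  pos 6: 'd' -> no (excluded)
  pos 7: 'b' -> no (excluded)
Total matches: 1

1


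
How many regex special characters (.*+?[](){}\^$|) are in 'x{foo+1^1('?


Regex special characters are: . * + ? [ ] ( ) { } \ ^ $ |
Scanning 'x{foo+1^1(':
  pos 1: '{' -> SPECIAL
  pos 5: '+' -> SPECIAL
  pos 7: '^' -> SPECIAL
  pos 9: '(' -> SPECIAL
Special chars found: ['{', '+', '^', '(']
Total: 4

4


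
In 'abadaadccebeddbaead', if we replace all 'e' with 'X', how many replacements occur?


re.sub('e', 'X', text) replaces every occurrence of 'e' with 'X'.
Text: 'abadaadccebeddbaead'
Scanning for 'e':
  pos 9: 'e' -> replacement #1
  pos 11: 'e' -> replacement #2
  pos 16: 'e' -> replacement #3
Total replacements: 3

3


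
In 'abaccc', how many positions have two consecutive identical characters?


Looking for consecutive identical characters in 'abaccc':
  pos 0-1: 'a' vs 'b' -> different
  pos 1-2: 'b' vs 'a' -> different
  pos 2-3: 'a' vs 'c' -> different
  pos 3-4: 'c' vs 'c' -> MATCH ('cc')
  pos 4-5: 'c' vs 'c' -> MATCH ('cc')
Consecutive identical pairs: ['cc', 'cc']
Count: 2

2


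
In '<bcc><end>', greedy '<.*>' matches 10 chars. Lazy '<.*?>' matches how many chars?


Greedy '<.*>' tries to match as MUCH as possible.
Lazy '<.*?>' tries to match as LITTLE as possible.

String: '<bcc><end>'
Greedy '<.*>' starts at first '<' and extends to the LAST '>': '<bcc><end>' (10 chars)
Lazy '<.*?>' starts at first '<' and stops at the FIRST '>': '<bcc>' (5 chars)

5


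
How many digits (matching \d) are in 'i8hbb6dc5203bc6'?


\d matches any digit 0-9.
Scanning 'i8hbb6dc5203bc6':
  pos 1: '8' -> DIGIT
  pos 5: '6' -> DIGIT
  pos 8: '5' -> DIGIT
  pos 9: '2' -> DIGIT
  pos 10: '0' -> DIGIT
  pos 11: '3' -> DIGIT
  pos 14: '6' -> DIGIT
Digits found: ['8', '6', '5', '2', '0', '3', '6']
Total: 7

7


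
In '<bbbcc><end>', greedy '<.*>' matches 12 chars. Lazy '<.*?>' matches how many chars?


Greedy '<.*>' tries to match as MUCH as possible.
Lazy '<.*?>' tries to match as LITTLE as possible.

String: '<bbbcc><end>'
Greedy '<.*>' starts at first '<' and extends to the LAST '>': '<bbbcc><end>' (12 chars)
Lazy '<.*?>' starts at first '<' and stops at the FIRST '>': '<bbbcc>' (7 chars)

7


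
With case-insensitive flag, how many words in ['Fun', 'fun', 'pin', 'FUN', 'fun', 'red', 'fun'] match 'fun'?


Case-insensitive matching: compare each word's lowercase form to 'fun'.
  'Fun' -> lower='fun' -> MATCH
  'fun' -> lower='fun' -> MATCH
  'pin' -> lower='pin' -> no
  'FUN' -> lower='fun' -> MATCH
  'fun' -> lower='fun' -> MATCH
  'red' -> lower='red' -> no
  'fun' -> lower='fun' -> MATCH
Matches: ['Fun', 'fun', 'FUN', 'fun', 'fun']
Count: 5

5


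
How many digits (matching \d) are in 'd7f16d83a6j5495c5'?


\d matches any digit 0-9.
Scanning 'd7f16d83a6j5495c5':
  pos 1: '7' -> DIGIT
  pos 3: '1' -> DIGIT
  pos 4: '6' -> DIGIT
  pos 6: '8' -> DIGIT
  pos 7: '3' -> DIGIT
  pos 9: '6' -> DIGIT
  pos 11: '5' -> DIGIT
  pos 12: '4' -> DIGIT
  pos 13: '9' -> DIGIT
  pos 14: '5' -> DIGIT
  pos 16: '5' -> DIGIT
Digits found: ['7', '1', '6', '8', '3', '6', '5', '4', '9', '5', '5']
Total: 11

11


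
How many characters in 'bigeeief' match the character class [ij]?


Character class [ij] matches any of: {i, j}
Scanning string 'bigeeief' character by character:
  pos 0: 'b' -> no
  pos 1: 'i' -> MATCH
  pos 2: 'g' -> no
  pos 3: 'e' -> no
  pos 4: 'e' -> no
  pos 5: 'i' -> MATCH
  pos 6: 'e' -> no
  pos 7: 'f' -> no
Total matches: 2

2


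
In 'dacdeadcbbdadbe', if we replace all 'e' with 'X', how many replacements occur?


re.sub('e', 'X', text) replaces every occurrence of 'e' with 'X'.
Text: 'dacdeadcbbdadbe'
Scanning for 'e':
  pos 4: 'e' -> replacement #1
  pos 14: 'e' -> replacement #2
Total replacements: 2

2


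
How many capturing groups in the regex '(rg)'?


To count capturing groups, count each '(' that starts a group.
Pattern: '(rg)'
Walking through the pattern:
  Position 0: '(' -> group #1
Total capturing groups: 1

1


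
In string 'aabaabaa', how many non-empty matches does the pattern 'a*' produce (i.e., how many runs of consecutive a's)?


Pattern 'a*' matches zero or more a's. We want non-empty runs of consecutive a's.
String: 'aabaabaa'
Walking through the string to find runs of a's:
  Run 1: positions 0-1 -> 'aa'
  Run 2: positions 3-4 -> 'aa'
  Run 3: positions 6-7 -> 'aa'
Non-empty runs found: ['aa', 'aa', 'aa']
Count: 3

3


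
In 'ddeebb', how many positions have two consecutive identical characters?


Looking for consecutive identical characters in 'ddeebb':
  pos 0-1: 'd' vs 'd' -> MATCH ('dd')
  pos 1-2: 'd' vs 'e' -> different
  pos 2-3: 'e' vs 'e' -> MATCH ('ee')
  pos 3-4: 'e' vs 'b' -> different
  pos 4-5: 'b' vs 'b' -> MATCH ('bb')
Consecutive identical pairs: ['dd', 'ee', 'bb']
Count: 3

3


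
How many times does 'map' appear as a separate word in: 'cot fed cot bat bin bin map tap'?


Scanning each word for exact match 'map':
  Word 1: 'cot' -> no
  Word 2: 'fed' -> no
  Word 3: 'cot' -> no
  Word 4: 'bat' -> no
  Word 5: 'bin' -> no
  Word 6: 'bin' -> no
  Word 7: 'map' -> MATCH
  Word 8: 'tap' -> no
Total matches: 1

1


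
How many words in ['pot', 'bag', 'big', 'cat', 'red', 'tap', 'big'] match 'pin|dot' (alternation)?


Alternation 'pin|dot' matches either 'pin' or 'dot'.
Checking each word:
  'pot' -> no
  'bag' -> no
  'big' -> no
  'cat' -> no
  'red' -> no
  'tap' -> no
  'big' -> no
Matches: []
Count: 0

0


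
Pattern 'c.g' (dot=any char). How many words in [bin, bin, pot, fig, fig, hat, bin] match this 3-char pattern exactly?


Pattern 'c.g' means: starts with 'c', any single char, ends with 'g'.
Checking each word (must be exactly 3 chars):
  'bin' (len=3): no
  'bin' (len=3): no
  'pot' (len=3): no
  'fig' (len=3): no
  'fig' (len=3): no
  'hat' (len=3): no
  'bin' (len=3): no
Matching words: []
Total: 0

0


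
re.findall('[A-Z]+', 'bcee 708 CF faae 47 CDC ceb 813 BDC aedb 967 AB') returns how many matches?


Pattern '[A-Z]+' finds one or more uppercase letters.
Text: 'bcee 708 CF faae 47 CDC ceb 813 BDC aedb 967 AB'
Scanning for matches:
  Match 1: 'CF'
  Match 2: 'CDC'
  Match 3: 'BDC'
  Match 4: 'AB'
Total matches: 4

4


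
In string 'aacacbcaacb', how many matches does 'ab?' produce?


Pattern 'ab?' matches 'a' optionally followed by 'b'.
String: 'aacacbcaacb'
Scanning left to right for 'a' then checking next char:
  Match 1: 'a' (a not followed by b)
  Match 2: 'a' (a not followed by b)
  Match 3: 'a' (a not followed by b)
  Match 4: 'a' (a not followed by b)
  Match 5: 'a' (a not followed by b)
Total matches: 5

5


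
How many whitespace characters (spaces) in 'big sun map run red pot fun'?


\s matches whitespace characters (spaces, tabs, etc.).
Text: 'big sun map run red pot fun'
This text has 7 words separated by spaces.
Number of spaces = number of words - 1 = 7 - 1 = 6

6


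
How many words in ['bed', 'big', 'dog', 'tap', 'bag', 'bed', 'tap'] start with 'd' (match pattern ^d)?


Pattern ^d anchors to start of word. Check which words begin with 'd':
  'bed' -> no
  'big' -> no
  'dog' -> MATCH (starts with 'd')
  'tap' -> no
  'bag' -> no
  'bed' -> no
  'tap' -> no
Matching words: ['dog']
Count: 1

1


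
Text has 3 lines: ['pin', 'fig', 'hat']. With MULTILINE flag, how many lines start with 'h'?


With MULTILINE flag, ^ matches the start of each line.
Lines: ['pin', 'fig', 'hat']
Checking which lines start with 'h':
  Line 1: 'pin' -> no
  Line 2: 'fig' -> no
  Line 3: 'hat' -> MATCH
Matching lines: ['hat']
Count: 1

1


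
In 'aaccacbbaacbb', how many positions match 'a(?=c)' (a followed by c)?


Lookahead 'a(?=c)' matches 'a' only when followed by 'c'.
String: 'aaccacbbaacbb'
Checking each position where char is 'a':
  pos 0: 'a' -> no (next='a')
  pos 1: 'a' -> MATCH (next='c')
  pos 4: 'a' -> MATCH (next='c')
  pos 8: 'a' -> no (next='a')
  pos 9: 'a' -> MATCH (next='c')
Matching positions: [1, 4, 9]
Count: 3

3


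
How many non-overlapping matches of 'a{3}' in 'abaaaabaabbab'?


Pattern 'a{3}' matches exactly 3 consecutive a's (greedy, non-overlapping).
String: 'abaaaabaabbab'
Scanning for runs of a's:
  Run at pos 0: 'a' (length 1) -> 0 match(es)
  Run at pos 2: 'aaaa' (length 4) -> 1 match(es)
  Run at pos 7: 'aa' (length 2) -> 0 match(es)
  Run at pos 11: 'a' (length 1) -> 0 match(es)
Matches found: ['aaa']
Total: 1

1


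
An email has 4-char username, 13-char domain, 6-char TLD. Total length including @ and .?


An email address has format: username@domain.tld
Username length: 4
'@' character: 1
Domain length: 13
'.' character: 1
TLD length: 6
Total = 4 + 1 + 13 + 1 + 6 = 25

25


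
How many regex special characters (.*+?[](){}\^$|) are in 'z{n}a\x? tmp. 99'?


Regex special characters are: . * + ? [ ] ( ) { } \ ^ $ |
Scanning 'z{n}a\x? tmp. 99':
  pos 1: '{' -> SPECIAL
  pos 3: '}' -> SPECIAL
  pos 5: '\' -> SPECIAL
  pos 7: '?' -> SPECIAL
  pos 12: '.' -> SPECIAL
Special chars found: ['{', '}', '\\', '?', '.']
Total: 5

5


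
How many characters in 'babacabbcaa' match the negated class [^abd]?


Negated class [^abd] matches any char NOT in {a, b, d}
Scanning 'babacabbcaa':
  pos 0: 'b' -> no (excluded)
  pos 1: 'a' -> no (excluded)
  pos 2: 'b' -> no (excluded)
  pos 3: 'a' -> no (excluded)
  pos 4: 'c' -> MATCH
  pos 5: 'a' -> no (excluded)
  pos 6: 'b' -> no (excluded)
  pos 7: 'b' -> no (excluded)
  pos 8: 'c' -> MATCH
  pos 9: 'a' -> no (excluded)
  pos 10: 'a' -> no (excluded)
Total matches: 2

2


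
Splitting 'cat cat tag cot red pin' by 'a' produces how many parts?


Splitting by 'a' breaks the string at each occurrence of the separator.
Text: 'cat cat tag cot red pin'
Parts after split:
  Part 1: 'c'
  Part 2: 't c'
  Part 3: 't t'
  Part 4: 'g cot red pin'
Total parts: 4

4


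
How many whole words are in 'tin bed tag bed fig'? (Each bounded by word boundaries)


Word boundaries (\b) mark the start/end of each word.
Text: 'tin bed tag bed fig'
Splitting by whitespace:
  Word 1: 'tin'
  Word 2: 'bed'
  Word 3: 'tag'
  Word 4: 'bed'
  Word 5: 'fig'
Total whole words: 5

5


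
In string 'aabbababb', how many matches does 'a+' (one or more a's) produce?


Pattern 'a+' matches one or more consecutive a's.
String: 'aabbababb'
Scanning for runs of a:
  Match 1: 'aa' (length 2)
  Match 2: 'a' (length 1)
  Match 3: 'a' (length 1)
Total matches: 3

3


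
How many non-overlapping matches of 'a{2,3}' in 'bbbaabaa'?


Pattern 'a{2,3}' matches between 2 and 3 consecutive a's (greedy).
String: 'bbbaabaa'
Finding runs of a's and applying greedy matching:
  Run at pos 3: 'aa' (length 2)
  Run at pos 6: 'aa' (length 2)
Matches: ['aa', 'aa']
Count: 2

2


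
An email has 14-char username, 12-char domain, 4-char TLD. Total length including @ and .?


An email address has format: username@domain.tld
Username length: 14
'@' character: 1
Domain length: 12
'.' character: 1
TLD length: 4
Total = 14 + 1 + 12 + 1 + 4 = 32

32


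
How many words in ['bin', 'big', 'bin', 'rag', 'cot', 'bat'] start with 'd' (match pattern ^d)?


Pattern ^d anchors to start of word. Check which words begin with 'd':
  'bin' -> no
  'big' -> no
  'bin' -> no
  'rag' -> no
  'cot' -> no
  'bat' -> no
Matching words: []
Count: 0

0


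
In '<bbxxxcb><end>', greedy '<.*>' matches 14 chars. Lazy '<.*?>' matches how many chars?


Greedy '<.*>' tries to match as MUCH as possible.
Lazy '<.*?>' tries to match as LITTLE as possible.

String: '<bbxxxcb><end>'
Greedy '<.*>' starts at first '<' and extends to the LAST '>': '<bbxxxcb><end>' (14 chars)
Lazy '<.*?>' starts at first '<' and stops at the FIRST '>': '<bbxxxcb>' (9 chars)

9


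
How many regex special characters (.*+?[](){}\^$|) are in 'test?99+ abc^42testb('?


Regex special characters are: . * + ? [ ] ( ) { } \ ^ $ |
Scanning 'test?99+ abc^42testb(':
  pos 4: '?' -> SPECIAL
  pos 7: '+' -> SPECIAL
  pos 12: '^' -> SPECIAL
  pos 20: '(' -> SPECIAL
Special chars found: ['?', '+', '^', '(']
Total: 4

4


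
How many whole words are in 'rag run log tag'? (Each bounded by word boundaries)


Word boundaries (\b) mark the start/end of each word.
Text: 'rag run log tag'
Splitting by whitespace:
  Word 1: 'rag'
  Word 2: 'run'
  Word 3: 'log'
  Word 4: 'tag'
Total whole words: 4

4


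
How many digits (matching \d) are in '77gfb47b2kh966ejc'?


\d matches any digit 0-9.
Scanning '77gfb47b2kh966ejc':
  pos 0: '7' -> DIGIT
  pos 1: '7' -> DIGIT
  pos 5: '4' -> DIGIT
  pos 6: '7' -> DIGIT
  pos 8: '2' -> DIGIT
  pos 11: '9' -> DIGIT
  pos 12: '6' -> DIGIT
  pos 13: '6' -> DIGIT
Digits found: ['7', '7', '4', '7', '2', '9', '6', '6']
Total: 8

8


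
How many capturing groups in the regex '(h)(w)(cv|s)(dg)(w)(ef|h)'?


To count capturing groups, count each '(' that starts a group.
Pattern: '(h)(w)(cv|s)(dg)(w)(ef|h)'
Walking through the pattern:
  Position 0: '(' -> group #1
  Position 3: '(' -> group #2
  Position 6: '(' -> group #3
  Position 12: '(' -> group #4
  Position 16: '(' -> group #5
  Position 19: '(' -> group #6
Total capturing groups: 6

6


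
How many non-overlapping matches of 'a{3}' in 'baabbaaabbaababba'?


Pattern 'a{3}' matches exactly 3 consecutive a's (greedy, non-overlapping).
String: 'baabbaaabbaababba'
Scanning for runs of a's:
  Run at pos 1: 'aa' (length 2) -> 0 match(es)
  Run at pos 5: 'aaa' (length 3) -> 1 match(es)
  Run at pos 10: 'aa' (length 2) -> 0 match(es)
  Run at pos 13: 'a' (length 1) -> 0 match(es)
  Run at pos 16: 'a' (length 1) -> 0 match(es)
Matches found: ['aaa']
Total: 1

1


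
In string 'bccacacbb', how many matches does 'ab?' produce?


Pattern 'ab?' matches 'a' optionally followed by 'b'.
String: 'bccacacbb'
Scanning left to right for 'a' then checking next char:
  Match 1: 'a' (a not followed by b)
  Match 2: 'a' (a not followed by b)
Total matches: 2

2


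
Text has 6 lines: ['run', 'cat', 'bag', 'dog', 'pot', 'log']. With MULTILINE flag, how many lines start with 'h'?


With MULTILINE flag, ^ matches the start of each line.
Lines: ['run', 'cat', 'bag', 'dog', 'pot', 'log']
Checking which lines start with 'h':
  Line 1: 'run' -> no
  Line 2: 'cat' -> no
  Line 3: 'bag' -> no
  Line 4: 'dog' -> no
  Line 5: 'pot' -> no
  Line 6: 'log' -> no
Matching lines: []
Count: 0

0


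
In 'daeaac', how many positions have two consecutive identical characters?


Looking for consecutive identical characters in 'daeaac':
  pos 0-1: 'd' vs 'a' -> different
  pos 1-2: 'a' vs 'e' -> different
  pos 2-3: 'e' vs 'a' -> different
  pos 3-4: 'a' vs 'a' -> MATCH ('aa')
  pos 4-5: 'a' vs 'c' -> different
Consecutive identical pairs: ['aa']
Count: 1

1


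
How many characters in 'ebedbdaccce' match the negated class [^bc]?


Negated class [^bc] matches any char NOT in {b, c}
Scanning 'ebedbdaccce':
  pos 0: 'e' -> MATCH
  pos 1: 'b' -> no (excluded)
  pos 2: 'e' -> MATCH
  pos 3: 'd' -> MATCH
  pos 4: 'b' -> no (excluded)
  pos 5: 'd' -> MATCH
  pos 6: 'a' -> MATCH
  pos 7: 'c' -> no (excluded)
  pos 8: 'c' -> no (excluded)
  pos 9: 'c' -> no (excluded)
  pos 10: 'e' -> MATCH
Total matches: 6

6


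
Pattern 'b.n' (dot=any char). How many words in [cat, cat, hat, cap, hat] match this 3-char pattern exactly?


Pattern 'b.n' means: starts with 'b', any single char, ends with 'n'.
Checking each word (must be exactly 3 chars):
  'cat' (len=3): no
  'cat' (len=3): no
  'hat' (len=3): no
  'cap' (len=3): no
  'hat' (len=3): no
Matching words: []
Total: 0

0


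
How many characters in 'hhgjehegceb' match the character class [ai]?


Character class [ai] matches any of: {a, i}
Scanning string 'hhgjehegceb' character by character:
  pos 0: 'h' -> no
  pos 1: 'h' -> no
  pos 2: 'g' -> no
  pos 3: 'j' -> no
  pos 4: 'e' -> no
  pos 5: 'h' -> no
  pos 6: 'e' -> no
  pos 7: 'g' -> no
  pos 8: 'c' -> no
  pos 9: 'e' -> no
  pos 10: 'b' -> no
Total matches: 0

0


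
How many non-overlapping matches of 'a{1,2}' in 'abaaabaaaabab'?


Pattern 'a{1,2}' matches between 1 and 2 consecutive a's (greedy).
String: 'abaaabaaaabab'
Finding runs of a's and applying greedy matching:
  Run at pos 0: 'a' (length 1)
  Run at pos 2: 'aaa' (length 3)
  Run at pos 6: 'aaaa' (length 4)
  Run at pos 11: 'a' (length 1)
Matches: ['a', 'aa', 'a', 'aa', 'aa', 'a']
Count: 6

6


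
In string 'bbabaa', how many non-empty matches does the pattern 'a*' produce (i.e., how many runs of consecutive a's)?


Pattern 'a*' matches zero or more a's. We want non-empty runs of consecutive a's.
String: 'bbabaa'
Walking through the string to find runs of a's:
  Run 1: positions 2-2 -> 'a'
  Run 2: positions 4-5 -> 'aa'
Non-empty runs found: ['a', 'aa']
Count: 2

2


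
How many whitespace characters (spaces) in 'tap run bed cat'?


\s matches whitespace characters (spaces, tabs, etc.).
Text: 'tap run bed cat'
This text has 4 words separated by spaces.
Number of spaces = number of words - 1 = 4 - 1 = 3

3


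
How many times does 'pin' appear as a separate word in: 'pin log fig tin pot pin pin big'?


Scanning each word for exact match 'pin':
  Word 1: 'pin' -> MATCH
  Word 2: 'log' -> no
  Word 3: 'fig' -> no
  Word 4: 'tin' -> no
  Word 5: 'pot' -> no
  Word 6: 'pin' -> MATCH
  Word 7: 'pin' -> MATCH
  Word 8: 'big' -> no
Total matches: 3

3


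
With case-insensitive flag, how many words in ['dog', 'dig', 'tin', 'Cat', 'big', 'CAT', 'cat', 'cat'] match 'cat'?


Case-insensitive matching: compare each word's lowercase form to 'cat'.
  'dog' -> lower='dog' -> no
  'dig' -> lower='dig' -> no
  'tin' -> lower='tin' -> no
  'Cat' -> lower='cat' -> MATCH
  'big' -> lower='big' -> no
  'CAT' -> lower='cat' -> MATCH
  'cat' -> lower='cat' -> MATCH
  'cat' -> lower='cat' -> MATCH
Matches: ['Cat', 'CAT', 'cat', 'cat']
Count: 4

4


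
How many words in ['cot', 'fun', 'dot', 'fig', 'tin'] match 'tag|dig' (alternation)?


Alternation 'tag|dig' matches either 'tag' or 'dig'.
Checking each word:
  'cot' -> no
  'fun' -> no
  'dot' -> no
  'fig' -> no
  'tin' -> no
Matches: []
Count: 0

0


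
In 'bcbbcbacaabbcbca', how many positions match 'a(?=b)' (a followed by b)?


Lookahead 'a(?=b)' matches 'a' only when followed by 'b'.
String: 'bcbbcbacaabbcbca'
Checking each position where char is 'a':
  pos 6: 'a' -> no (next='c')
  pos 8: 'a' -> no (next='a')
  pos 9: 'a' -> MATCH (next='b')
Matching positions: [9]
Count: 1

1


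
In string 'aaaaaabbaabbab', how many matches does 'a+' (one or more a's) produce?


Pattern 'a+' matches one or more consecutive a's.
String: 'aaaaaabbaabbab'
Scanning for runs of a:
  Match 1: 'aaaaaa' (length 6)
  Match 2: 'aa' (length 2)
  Match 3: 'a' (length 1)
Total matches: 3

3


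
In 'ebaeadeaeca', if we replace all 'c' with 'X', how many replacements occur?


re.sub('c', 'X', text) replaces every occurrence of 'c' with 'X'.
Text: 'ebaeadeaeca'
Scanning for 'c':
  pos 9: 'c' -> replacement #1
Total replacements: 1

1


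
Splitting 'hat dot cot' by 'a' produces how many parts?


Splitting by 'a' breaks the string at each occurrence of the separator.
Text: 'hat dot cot'
Parts after split:
  Part 1: 'h'
  Part 2: 't dot cot'
Total parts: 2

2


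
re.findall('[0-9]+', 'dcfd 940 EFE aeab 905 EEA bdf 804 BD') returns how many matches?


Pattern '[0-9]+' finds one or more digits.
Text: 'dcfd 940 EFE aeab 905 EEA bdf 804 BD'
Scanning for matches:
  Match 1: '940'
  Match 2: '905'
  Match 3: '804'
Total matches: 3

3


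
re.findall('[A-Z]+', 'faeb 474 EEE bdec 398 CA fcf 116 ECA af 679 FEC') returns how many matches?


Pattern '[A-Z]+' finds one or more uppercase letters.
Text: 'faeb 474 EEE bdec 398 CA fcf 116 ECA af 679 FEC'
Scanning for matches:
  Match 1: 'EEE'
  Match 2: 'CA'
  Match 3: 'ECA'
  Match 4: 'FEC'
Total matches: 4

4


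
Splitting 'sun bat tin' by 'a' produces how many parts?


Splitting by 'a' breaks the string at each occurrence of the separator.
Text: 'sun bat tin'
Parts after split:
  Part 1: 'sun b'
  Part 2: 't tin'
Total parts: 2

2


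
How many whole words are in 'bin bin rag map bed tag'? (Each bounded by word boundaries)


Word boundaries (\b) mark the start/end of each word.
Text: 'bin bin rag map bed tag'
Splitting by whitespace:
  Word 1: 'bin'
  Word 2: 'bin'
  Word 3: 'rag'
  Word 4: 'map'
  Word 5: 'bed'
  Word 6: 'tag'
Total whole words: 6

6


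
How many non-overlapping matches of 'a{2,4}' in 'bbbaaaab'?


Pattern 'a{2,4}' matches between 2 and 4 consecutive a's (greedy).
String: 'bbbaaaab'
Finding runs of a's and applying greedy matching:
  Run at pos 3: 'aaaa' (length 4)
Matches: ['aaaa']
Count: 1

1


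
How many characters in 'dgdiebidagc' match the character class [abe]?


Character class [abe] matches any of: {a, b, e}
Scanning string 'dgdiebidagc' character by character:
  pos 0: 'd' -> no
  pos 1: 'g' -> no
  pos 2: 'd' -> no
  pos 3: 'i' -> no
  pos 4: 'e' -> MATCH
  pos 5: 'b' -> MATCH
  pos 6: 'i' -> no
  pos 7: 'd' -> no
  pos 8: 'a' -> MATCH
  pos 9: 'g' -> no
  pos 10: 'c' -> no
Total matches: 3

3


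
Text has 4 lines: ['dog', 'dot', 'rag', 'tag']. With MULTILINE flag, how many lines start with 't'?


With MULTILINE flag, ^ matches the start of each line.
Lines: ['dog', 'dot', 'rag', 'tag']
Checking which lines start with 't':
  Line 1: 'dog' -> no
  Line 2: 'dot' -> no
  Line 3: 'rag' -> no
  Line 4: 'tag' -> MATCH
Matching lines: ['tag']
Count: 1

1
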